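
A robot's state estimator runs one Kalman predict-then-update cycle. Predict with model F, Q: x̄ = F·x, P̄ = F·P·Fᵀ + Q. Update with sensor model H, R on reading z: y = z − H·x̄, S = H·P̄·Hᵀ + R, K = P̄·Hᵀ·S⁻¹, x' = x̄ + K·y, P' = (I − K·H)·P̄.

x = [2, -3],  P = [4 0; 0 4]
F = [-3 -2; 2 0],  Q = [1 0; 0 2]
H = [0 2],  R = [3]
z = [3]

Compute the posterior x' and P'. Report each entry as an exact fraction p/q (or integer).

x̄ = F·x = [0, 4]
P̄ = F·P·Fᵀ + Q = [53 -24; -24 18]
y = z − H·x̄ = [-5]
S = H·P̄·Hᵀ + R = [75]
K = P̄·Hᵀ·S⁻¹ = [-16/25; 12/25]
x' = x̄ + K·y = [16/5, 8/5]
P' = (I − K·H)·P̄ = [557/25 -24/25; -24/25 18/25]

x' = [16/5, 8/5]
P' = [557/25 -24/25; -24/25 18/25]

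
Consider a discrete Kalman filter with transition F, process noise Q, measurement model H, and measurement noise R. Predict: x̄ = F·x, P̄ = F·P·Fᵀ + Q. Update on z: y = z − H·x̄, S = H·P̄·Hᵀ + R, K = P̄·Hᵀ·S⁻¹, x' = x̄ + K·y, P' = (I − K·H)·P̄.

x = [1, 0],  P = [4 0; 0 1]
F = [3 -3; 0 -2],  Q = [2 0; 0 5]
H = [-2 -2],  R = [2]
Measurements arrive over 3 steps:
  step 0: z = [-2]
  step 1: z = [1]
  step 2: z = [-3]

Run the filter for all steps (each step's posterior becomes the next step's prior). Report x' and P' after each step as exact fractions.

step 0: x' = [199/137, -60/137], P' = [821/137 -768/137; -768/137 783/137]
step 1: x' = [45503/102063, -95569/102063], P' = [354266/102063 -316426/102063; -316426/102063 329549/102063]
step 2: x' = [35855149/43370743, 29662225/43370743], P' = [149594555/43370743 -133664576/43370743; -133664576/43370743 139368937/43370743]

step 0: x̄ = F·x = [3, 0]
step 0: P̄ = F·P·Fᵀ + Q = [47 6; 6 9]
step 0: y = z − H·x̄ = [4]
step 0: S = H·P̄·Hᵀ + R = [274]
step 0: K = P̄·Hᵀ·S⁻¹ = [-53/137; -15/137]
step 0: x' = x̄ + K·y = [199/137, -60/137]
step 0: P' = (I − K·H)·P̄ = [821/137 -768/137; -768/137 783/137]
step 1: x̄ = F·x = [777/137, 120/137]
step 1: P̄ = F·P·Fᵀ + Q = [28534/137 9306/137; 9306/137 3817/137]
step 1: y = z − H·x̄ = [1931/137]
step 1: S = H·P̄·Hᵀ + R = [204126/137]
step 1: K = P̄·Hᵀ·S⁻¹ = [-37840/102063; -13123/102063]
step 1: x' = x̄ + K·y = [45503/102063, -95569/102063]
step 1: P' = (I − K·H)·P̄ = [354266/102063 -316426/102063; -316426/102063 329549/102063]
step 2: x̄ = F·x = [141072/34021, 191138/102063]
step 2: P̄ = F·P·Fᵀ + Q = [4018043/34021 1291950/34021; 1291950/34021 1828511/102063]
step 2: y = z − H·x̄ = [70963/7851]
step 2: S = H·P̄·Hᵀ + R = [6672422/7851]
step 2: K = P̄·Hᵀ·S⁻¹ = [-1225383/3336211; -438797/3336211]
step 2: x' = x̄ + K·y = [35855149/43370743, 29662225/43370743]
step 2: P' = (I − K·H)·P̄ = [149594555/43370743 -133664576/43370743; -133664576/43370743 139368937/43370743]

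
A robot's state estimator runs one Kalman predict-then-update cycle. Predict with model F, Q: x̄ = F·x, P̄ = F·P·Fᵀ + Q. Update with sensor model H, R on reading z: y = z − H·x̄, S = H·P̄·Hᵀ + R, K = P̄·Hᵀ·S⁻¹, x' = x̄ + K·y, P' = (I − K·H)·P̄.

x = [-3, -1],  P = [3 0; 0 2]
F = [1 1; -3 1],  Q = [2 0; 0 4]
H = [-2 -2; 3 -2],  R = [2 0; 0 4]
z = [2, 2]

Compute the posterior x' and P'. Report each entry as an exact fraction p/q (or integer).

x̄ = F·x = [-4, 8]
P̄ = F·P·Fᵀ + Q = [7 -7; -7 33]
y = z − H·x̄ = [10, 30]
S = H·P̄·Hᵀ + R = [106 104; 104 283]
K = P̄·Hᵀ·S⁻¹ = [-1820/9591 1855/9591; -2834/9591 -1907/9591]
x' = x̄ + K·y = [-914/9591, -8822/9591]
P' = (I − K·H)·P̄ = [2212/9591 -392/9591; -392/9591 3226/9591]

x' = [-914/9591, -8822/9591]
P' = [2212/9591 -392/9591; -392/9591 3226/9591]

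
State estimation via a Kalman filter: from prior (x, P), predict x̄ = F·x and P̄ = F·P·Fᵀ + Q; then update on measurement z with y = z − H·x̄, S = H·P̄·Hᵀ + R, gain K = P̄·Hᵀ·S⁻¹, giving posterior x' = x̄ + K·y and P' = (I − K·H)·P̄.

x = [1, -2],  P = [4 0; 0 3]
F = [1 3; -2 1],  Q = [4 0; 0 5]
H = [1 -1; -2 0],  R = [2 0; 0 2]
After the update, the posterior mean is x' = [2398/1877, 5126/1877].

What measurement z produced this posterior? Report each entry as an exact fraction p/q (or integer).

x̄ = F·x = [-5, -4]
P̄ = F·P·Fᵀ + Q = [35 1; 1 24]
S = H·P̄·Hᵀ + R = [59 -68; -68 142]
K = P̄·Hᵀ·S⁻¹ = [34/1877 -909/1877; -1701/1877 -841/1877]
x' − x̄ = [11783/1877, 12634/1877] = K·y
y = (KᵀK)⁻¹·Kᵀ·(x' − x̄) = [-1, -13]
z = y + H·x̄ = [-1, -13] + [-1, 10] = [-2, -3]

z = [-2, -3]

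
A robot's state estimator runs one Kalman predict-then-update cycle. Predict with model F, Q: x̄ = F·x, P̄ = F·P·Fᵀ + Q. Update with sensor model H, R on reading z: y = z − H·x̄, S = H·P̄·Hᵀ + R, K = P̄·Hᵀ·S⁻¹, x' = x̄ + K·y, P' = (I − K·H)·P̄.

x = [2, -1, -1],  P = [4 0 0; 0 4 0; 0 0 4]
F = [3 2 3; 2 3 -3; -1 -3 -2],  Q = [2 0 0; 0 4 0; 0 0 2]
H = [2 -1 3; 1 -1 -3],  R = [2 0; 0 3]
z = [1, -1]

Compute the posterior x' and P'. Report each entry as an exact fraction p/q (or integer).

x̄ = F·x = [1, 4, 3]
P̄ = F·P·Fᵀ + Q = [90 12 -60; 12 92 -20; -60 -20 58]
y = z − H·x̄ = [-6, 11]
S = H·P̄·Hᵀ + R = [328 -106; -106 923]
K = P̄·Hᵀ·S⁻¹ = [4068/72877 20838/72877; -30066/72877 -5032/72877; 22809/145754 -15587/72877]
x' = x̄ + K·y = [277687/72877, 416552/72877, -21253/72877]
P' = (I − K·H)·P̄ = [1231542/72877 1811988/72877 -214320/72877; 1811988/72877 2755596/72877 -309504/72877; -214320/72877 -309504/72877 47315/72877]

x' = [277687/72877, 416552/72877, -21253/72877]
P' = [1231542/72877 1811988/72877 -214320/72877; 1811988/72877 2755596/72877 -309504/72877; -214320/72877 -309504/72877 47315/72877]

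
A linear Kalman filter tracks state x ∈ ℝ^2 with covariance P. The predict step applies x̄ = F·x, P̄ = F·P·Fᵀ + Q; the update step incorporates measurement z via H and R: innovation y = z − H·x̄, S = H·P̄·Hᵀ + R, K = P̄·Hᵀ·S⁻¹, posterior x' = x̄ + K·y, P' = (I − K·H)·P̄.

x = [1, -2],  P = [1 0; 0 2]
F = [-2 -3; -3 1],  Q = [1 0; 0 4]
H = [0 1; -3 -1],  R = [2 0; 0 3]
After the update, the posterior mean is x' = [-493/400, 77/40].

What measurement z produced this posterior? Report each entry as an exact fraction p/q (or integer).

x̄ = F·x = [4, -5]
P̄ = F·P·Fᵀ + Q = [23 0; 0 15]
S = H·P̄·Hᵀ + R = [17 -15; -15 225]
K = P̄·Hᵀ·S⁻¹ = [-23/80 -391/1200; 7/8 -1/120]
x' − x̄ = [-2093/400, 277/40] = K·y
y = (KᵀK)⁻¹·Kᵀ·(x' − x̄) = [8, 9]
z = y + H·x̄ = [8, 9] + [-5, -7] = [3, 2]

z = [3, 2]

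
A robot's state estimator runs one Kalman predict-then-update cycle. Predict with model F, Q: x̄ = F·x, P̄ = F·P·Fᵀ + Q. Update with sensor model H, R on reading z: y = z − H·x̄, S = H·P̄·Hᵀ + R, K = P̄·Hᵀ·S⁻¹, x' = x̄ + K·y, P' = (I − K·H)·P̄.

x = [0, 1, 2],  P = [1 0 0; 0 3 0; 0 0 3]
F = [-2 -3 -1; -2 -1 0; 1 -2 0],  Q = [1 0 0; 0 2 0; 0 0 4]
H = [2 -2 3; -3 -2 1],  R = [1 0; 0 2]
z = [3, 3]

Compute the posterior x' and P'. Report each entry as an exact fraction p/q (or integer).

x̄ = F·x = [-5, -1, -2]
P̄ = F·P·Fᵀ + Q = [35 13 16; 13 9 4; 16 4 17]
y = z − H·x̄ = [17, -12]
S = H·P̄·Hᵀ + R = [370 -241; -241 414]
K = P̄·Hᵀ·S⁻¹ = [10373/95099 -20378/95099; -4493/95099 -14790/95099; 21651/95099 3645/95099]
x' = x̄ + K·y = [-54618/95099, 6000/95099, 134129/95099]
P' = (I − K·H)·P̄ = [30679/95099 -51207/95099 -51133/95099; -51207/95099 161881/95099 140561/95099; -51133/95099 140561/95099 135013/95099]

x' = [-54618/95099, 6000/95099, 134129/95099]
P' = [30679/95099 -51207/95099 -51133/95099; -51207/95099 161881/95099 140561/95099; -51133/95099 140561/95099 135013/95099]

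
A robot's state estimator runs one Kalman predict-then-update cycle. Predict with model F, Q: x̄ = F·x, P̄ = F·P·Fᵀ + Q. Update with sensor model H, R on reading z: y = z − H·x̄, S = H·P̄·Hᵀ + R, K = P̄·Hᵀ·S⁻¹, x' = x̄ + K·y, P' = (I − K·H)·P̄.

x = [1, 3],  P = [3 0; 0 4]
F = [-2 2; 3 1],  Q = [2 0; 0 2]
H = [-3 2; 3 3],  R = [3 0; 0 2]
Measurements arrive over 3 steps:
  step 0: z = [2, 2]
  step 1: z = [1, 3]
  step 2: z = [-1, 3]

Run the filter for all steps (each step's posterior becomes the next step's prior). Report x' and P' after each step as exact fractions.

step 0: x' = [-23336/202461, 56018/67487], P' = [31330/202461 -4470/67487; -4470/67487 13416/67487]
step 1: x' = [79113845/299983188, 38738841/49997198], P' = [22392931/149991594 -1554221/24998599; -1554221/24998599 4703490/24998599]
step 2: x' = [19952166337/33091973223, 5143036459/11030657741], P' = [64160454130/430195651899 -8901606370/143398550633; -8901606370/143398550633 26961094152/143398550633]

step 0: x̄ = F·x = [4, 6]
step 0: P̄ = F·P·Fᵀ + Q = [30 -10; -10 33]
step 0: y = z − H·x̄ = [2, -28]
step 0: S = H·P̄·Hᵀ + R = [525 -42; -42 389]
step 0: K = P̄·Hᵀ·S⁻¹ = [-40270/202461 1280/9641; 13414/67487 1917/9641]
step 0: x' = x̄ + K·y = [-23336/202461, 56018/67487]
step 0: P' = (I − K·H)·P̄ = [31330/202461 -4470/67487; -4470/67487 13416/67487]
step 1: x̄ = F·x = [382780/202461, 32682/67487]
step 1: P̄ = F·P·Fᵀ + Q = [798514/202461 -53708/67487; -53708/67487 215560/67487]
step 1: y = z − H·x̄ = [384903/67487, -278365/67487]
step 1: S = H·P̄·Hᵀ + R = [4104739/67487 -941058/67487; -941058/67487 3503812/67487]
step 1: K = P̄·Hᵀ·S⁻¹ = [-9536605/49997198 13067605/99994396; 4689881/24998599 9447807/49997198]
step 1: x' = x̄ + K·y = [79113845/299983188, 38738841/49997198]
step 1: P' = (I − K·H)·P̄ = [22392931/149991594 -1554221/24998599; -1554221/24998599 4703490/24998599]
step 2: x̄ = F·x = [153319201/149991594, 156591527/99994396]
step 2: P̄ = F·P·Fᵀ + Q = [288520640/74995797 -19202835/24998599; -19202835/24998599 157929517/49997198]
step 2: y = z − H·x̄ = [-26634762/24998599, -476429795/99994396]
step 2: S = H·P̄·Hᵀ + R = [1486850771/24998599 -334164864/24998599; -334164864/24998599 2561181829/49997198]
step 2: K = P̄·Hᵀ·S⁻¹ = [-27321222290/143398550633 18727817510/143398550633; 26875669138/143398550633 27089231673/143398550633]
step 2: x' = x̄ + K·y = [19952166337/33091973223, 5143036459/11030657741]
step 2: P' = (I − K·H)·P̄ = [64160454130/430195651899 -8901606370/143398550633; -8901606370/143398550633 26961094152/143398550633]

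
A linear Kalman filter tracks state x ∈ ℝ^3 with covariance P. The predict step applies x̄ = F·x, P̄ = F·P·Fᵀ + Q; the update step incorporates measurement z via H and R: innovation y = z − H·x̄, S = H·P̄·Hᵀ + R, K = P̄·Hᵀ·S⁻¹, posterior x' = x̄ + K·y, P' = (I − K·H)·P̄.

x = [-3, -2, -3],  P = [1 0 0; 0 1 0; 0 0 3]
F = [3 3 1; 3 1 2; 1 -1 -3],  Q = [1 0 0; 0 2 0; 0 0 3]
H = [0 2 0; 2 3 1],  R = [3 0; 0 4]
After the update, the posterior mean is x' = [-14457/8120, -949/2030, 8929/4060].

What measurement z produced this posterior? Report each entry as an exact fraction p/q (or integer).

z = [-1, -2]

x̄ = F·x = [-18, -17, 8]
P̄ = F·P·Fᵀ + Q = [22 18 -9; 18 24 -16; -9 -16 32]
S = H·P̄·Hᵀ + R = [99 184; 184 424]
K = P̄·Hᵀ·S⁻¹ = [-139/1015 2187/8120; 428/1015 69/2030; -914/1015 1261/4060]
x' − x̄ = [131703/8120, 33561/2030, -23551/4060] = K·y
y = (KᵀK)⁻¹·Kᵀ·(x' − x̄) = [33, 77]
z = y + H·x̄ = [33, 77] + [-34, -79] = [-1, -2]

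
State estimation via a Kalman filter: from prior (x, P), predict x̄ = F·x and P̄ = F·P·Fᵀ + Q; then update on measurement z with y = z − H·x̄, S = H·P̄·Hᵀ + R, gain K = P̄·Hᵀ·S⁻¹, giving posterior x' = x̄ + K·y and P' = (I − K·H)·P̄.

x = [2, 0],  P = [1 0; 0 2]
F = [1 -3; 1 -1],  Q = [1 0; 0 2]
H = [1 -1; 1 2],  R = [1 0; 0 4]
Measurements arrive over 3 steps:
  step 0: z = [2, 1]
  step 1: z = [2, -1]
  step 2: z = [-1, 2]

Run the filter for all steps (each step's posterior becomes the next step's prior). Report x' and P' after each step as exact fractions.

step 0: x' = [931/575, 2/115], P' = [488/575 26/115; 26/115 11/23]
step 1: x' = [65/61, -35/61], P' = [21904/29219 5614/29219; 5614/29219 40787/87657]
step 2: x' = [1151068/2627723, 14250207/13138615], P' = [1969080/2627723 504954/2627723; 504954/2627723 6097391/13138615]

step 0: x̄ = F·x = [2, 2]
step 0: P̄ = F·P·Fᵀ + Q = [20 7; 7 5]
step 0: y = z − H·x̄ = [2, -5]
step 0: S = H·P̄·Hᵀ + R = [12 17; 17 72]
step 0: K = P̄·Hᵀ·S⁻¹ = [358/575 187/575; -29/115 34/115]
step 0: x' = x̄ + K·y = [931/575, 2/115]
step 0: P' = (I − K·H)·P̄ = [488/575 26/115; 26/115 11/23]
step 1: x̄ = F·x = [901/575, 921/575]
step 1: P̄ = F·P·Fᵀ + Q = [2758/575 793/575; 793/575 1653/575]
step 1: y = z − H·x̄ = [234/115, -3318/575]
step 1: S = H·P̄·Hᵀ + R = [136/23 49/115; 49/115 14842/575]
step 1: K = P̄·Hᵀ·S⁻¹ = [16290/29219 8283/29219; -23945/87657 24604/87657]
step 1: x' = x̄ + K·y = [65/61, -35/61]
step 1: P' = (I − K·H)·P̄ = [21904/29219 5614/29219; 5614/29219 40787/87657]
step 2: x̄ = F·x = [170/61, 100/61]
step 2: P̄ = F·P·Fᵀ + Q = [139800/29219 40235/29219; 40235/29219 248129/87657]
step 2: y = z − H·x̄ = [-131/61, -248/61]
step 2: S = H·P̄·Hᵀ + R = [513776/87657 43847/87657; 43847/87657 2245364/87657]
step 2: K = P̄·Hᵀ·S⁻¹ = [1464126/2627723 4569/16121; -3572621/13138615 22576/80605]
step 2: x' = x̄ + K·y = [1151068/2627723, 14250207/13138615]
step 2: P' = (I − K·H)·P̄ = [1969080/2627723 504954/2627723; 504954/2627723 6097391/13138615]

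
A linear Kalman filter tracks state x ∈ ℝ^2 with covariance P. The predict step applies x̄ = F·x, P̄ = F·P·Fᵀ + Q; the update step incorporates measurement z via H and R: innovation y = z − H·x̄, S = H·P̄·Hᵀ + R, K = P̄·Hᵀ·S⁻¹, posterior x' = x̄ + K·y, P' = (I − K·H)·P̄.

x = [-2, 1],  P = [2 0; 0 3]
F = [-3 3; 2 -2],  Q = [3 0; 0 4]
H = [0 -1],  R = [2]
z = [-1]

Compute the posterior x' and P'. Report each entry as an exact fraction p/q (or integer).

x̄ = F·x = [9, -6]
P̄ = F·P·Fᵀ + Q = [48 -30; -30 24]
y = z − H·x̄ = [-7]
S = H·P̄·Hᵀ + R = [26]
K = P̄·Hᵀ·S⁻¹ = [15/13; -12/13]
x' = x̄ + K·y = [12/13, 6/13]
P' = (I − K·H)·P̄ = [174/13 -30/13; -30/13 24/13]

x' = [12/13, 6/13]
P' = [174/13 -30/13; -30/13 24/13]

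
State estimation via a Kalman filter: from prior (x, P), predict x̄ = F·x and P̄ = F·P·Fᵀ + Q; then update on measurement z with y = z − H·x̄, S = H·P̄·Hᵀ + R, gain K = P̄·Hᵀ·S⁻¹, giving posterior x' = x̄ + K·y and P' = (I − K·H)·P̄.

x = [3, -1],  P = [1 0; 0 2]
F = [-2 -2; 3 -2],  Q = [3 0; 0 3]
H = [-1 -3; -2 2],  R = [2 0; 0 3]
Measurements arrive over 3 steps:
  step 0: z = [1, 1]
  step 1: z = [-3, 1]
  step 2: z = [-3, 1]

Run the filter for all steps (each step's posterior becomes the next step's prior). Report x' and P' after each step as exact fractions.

step 0: x' = [-15722/19819, -411/19819], P' = [10450/19819 -284/19819; -284/19819 3376/19819]
step 1: x' = [25514147/61492694, 50060823/61492694], P' = [30353289/61492694 -1139721/61492694; -1139721/61492694 10349997/61492694]
step 2: x' = [3728994793/60757860769, 50552110260/60757860769], P' = [29937057381/60757860769 -1112900907/60757860769; -1112900907/60757860769 10221691935/60757860769]

step 0: x̄ = F·x = [-4, 11]
step 0: P̄ = F·P·Fᵀ + Q = [15 2; 2 20]
step 0: y = z − H·x̄ = [30, -29]
step 0: S = H·P̄·Hᵀ + R = [209 -82; -82 127]
step 0: K = P̄·Hᵀ·S⁻¹ = [-4799/19819 -7156/19819; -4922/19819 2440/19819]
step 0: x' = x̄ + K·y = [-15722/19819, -411/19819]
step 0: P' = (I − K·H)·P̄ = [10450/19819 -284/19819; -284/19819 3376/19819]
step 1: x̄ = F·x = [32266/19819, -46344/19819]
step 1: P̄ = F·P·Fᵀ + Q = [112489/19819 -48628/19819; -48628/19819 170419/19819]
step 1: y = z − H·x̄ = [-166223/19819, 177039/19819]
step 1: S = H·P̄·Hᵀ + R = [1394130/19819 -992048/19819; -992048/19819 1580113/19819]
step 1: K = P̄·Hᵀ·S⁻¹ = [-13467063/61492694 -10497670/30746347; -14955135/61492694 3829906/30746347]
step 1: x' = x̄ + K·y = [25514147/61492694, 50060823/61492694]
step 1: P' = (I − K·H)·P̄ = [30353289/61492694 -1139721/61492694; -1139721/61492694 10349997/61492694]
step 2: x̄ = F·x = [-75574970/30746347, -23579205/61492694]
step 2: P̄ = F·P·Fᵀ + Q = [169086729/30746347 -69220152/30746347; -69220152/30746347 512734323/61492694]
step 2: y = z − H·x̄ = [-406365637/61492694, -96824388/30746347]
step 2: S = H·P̄·Hᵀ + R = [4245125929/61492694 -1476910119/30746347; -1476910119/30746347 2347815819/30746347]
step 2: K = P̄·Hᵀ·S⁻¹ = [-13299177330/60757860769 -20699972192/60757860769; -14776087449/60757860769 7556395228/60757860769]
step 2: x' = x̄ + K·y = [3728994793/60757860769, 50552110260/60757860769]
step 2: P' = (I − K·H)·P̄ = [29937057381/60757860769 -1112900907/60757860769; -1112900907/60757860769 10221691935/60757860769]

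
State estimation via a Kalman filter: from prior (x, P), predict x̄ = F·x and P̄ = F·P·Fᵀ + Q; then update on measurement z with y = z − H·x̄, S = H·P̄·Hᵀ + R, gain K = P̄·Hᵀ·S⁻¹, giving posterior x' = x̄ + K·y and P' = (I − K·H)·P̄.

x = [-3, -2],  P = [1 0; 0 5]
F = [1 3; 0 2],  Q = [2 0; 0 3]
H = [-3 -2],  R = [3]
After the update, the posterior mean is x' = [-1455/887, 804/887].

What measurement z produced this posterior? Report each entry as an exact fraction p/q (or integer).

x̄ = F·x = [-9, -4]
P̄ = F·P·Fᵀ + Q = [48 30; 30 23]
S = H·P̄·Hᵀ + R = [887]
K = P̄·Hᵀ·S⁻¹ = [-204/887; -136/887]
x' − x̄ = [6528/887, 4352/887] = K·y
y = (KᵀK)⁻¹·Kᵀ·(x' − x̄) = [-32]
z = y + H·x̄ = [-32] + [35] = [3]

z = [3]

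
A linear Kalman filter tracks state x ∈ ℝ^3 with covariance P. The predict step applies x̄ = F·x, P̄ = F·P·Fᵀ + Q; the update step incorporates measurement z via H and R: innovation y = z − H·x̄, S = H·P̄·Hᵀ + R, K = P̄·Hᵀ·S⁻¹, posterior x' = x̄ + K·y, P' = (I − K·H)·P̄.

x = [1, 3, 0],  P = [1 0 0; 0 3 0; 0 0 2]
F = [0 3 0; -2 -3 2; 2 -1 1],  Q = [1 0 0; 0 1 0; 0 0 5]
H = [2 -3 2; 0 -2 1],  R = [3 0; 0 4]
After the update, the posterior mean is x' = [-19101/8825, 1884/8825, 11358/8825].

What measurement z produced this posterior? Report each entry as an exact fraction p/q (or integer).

x̄ = F·x = [9, -11, -1]
P̄ = F·P·Fᵀ + Q = [28 -27 -9; -27 40 9; -9 9 14]
S = H·P̄·Hᵀ + R = [675 295; 295 142]
K = P̄·Hᵀ·S⁻¹ = [3623/8825 -946/1765; -1207/8825 -381/1765; -1234/8825 463/1765]
x' − x̄ = [-98526/8825, 98959/8825, 20183/8825] = K·y
y = (KᵀK)⁻¹·Kᵀ·(x' − x̄) = [-52, -19]
z = y + H·x̄ = [-52, -19] + [49, 21] = [-3, 2]

z = [-3, 2]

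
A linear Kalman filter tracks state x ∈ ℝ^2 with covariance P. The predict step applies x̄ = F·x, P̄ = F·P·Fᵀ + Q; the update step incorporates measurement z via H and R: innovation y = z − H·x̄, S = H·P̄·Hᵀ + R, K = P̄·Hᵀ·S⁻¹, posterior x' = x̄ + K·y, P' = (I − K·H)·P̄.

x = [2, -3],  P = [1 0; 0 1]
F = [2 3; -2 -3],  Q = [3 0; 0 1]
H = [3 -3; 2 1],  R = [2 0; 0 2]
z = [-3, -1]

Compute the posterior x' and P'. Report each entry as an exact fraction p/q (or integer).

x̄ = F·x = [-5, 5]
P̄ = F·P·Fᵀ + Q = [16 -13; -13 14]
y = z − H·x̄ = [27, 4]
S = H·P̄·Hᵀ + R = [506 93; 93 28]
K = P̄·Hᵀ·S⁻¹ = [669/5519 1523/5519; -1152/5519 1461/5519]
x' = x̄ + K·y = [-3440/5519, 2335/5519]
P' = (I − K·H)·P̄ = [1164/5519 718/5519; 718/5519 1486/5519]

x' = [-3440/5519, 2335/5519]
P' = [1164/5519 718/5519; 718/5519 1486/5519]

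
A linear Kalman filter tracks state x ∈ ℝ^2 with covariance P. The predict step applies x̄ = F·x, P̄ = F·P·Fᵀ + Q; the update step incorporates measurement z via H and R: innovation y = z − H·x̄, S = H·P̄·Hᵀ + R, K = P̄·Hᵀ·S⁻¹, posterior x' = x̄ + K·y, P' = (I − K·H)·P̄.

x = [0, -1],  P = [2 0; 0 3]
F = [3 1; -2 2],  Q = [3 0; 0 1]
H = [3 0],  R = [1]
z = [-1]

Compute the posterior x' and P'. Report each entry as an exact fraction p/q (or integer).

x̄ = F·x = [-1, -2]
P̄ = F·P·Fᵀ + Q = [24 -6; -6 21]
y = z − H·x̄ = [2]
S = H·P̄·Hᵀ + R = [217]
K = P̄·Hᵀ·S⁻¹ = [72/217; -18/217]
x' = x̄ + K·y = [-73/217, -470/217]
P' = (I − K·H)·P̄ = [24/217 -6/217; -6/217 4233/217]

x' = [-73/217, -470/217]
P' = [24/217 -6/217; -6/217 4233/217]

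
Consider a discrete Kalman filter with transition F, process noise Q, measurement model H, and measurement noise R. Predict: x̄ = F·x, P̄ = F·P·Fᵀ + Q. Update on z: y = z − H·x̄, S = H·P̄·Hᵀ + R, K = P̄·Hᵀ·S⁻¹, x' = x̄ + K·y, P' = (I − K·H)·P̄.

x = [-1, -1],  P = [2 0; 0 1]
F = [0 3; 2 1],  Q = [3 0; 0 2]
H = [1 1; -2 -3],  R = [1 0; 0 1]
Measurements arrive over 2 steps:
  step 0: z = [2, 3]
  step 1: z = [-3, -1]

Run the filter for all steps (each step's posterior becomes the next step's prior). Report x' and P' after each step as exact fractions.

step 0: x' = [41/14, -115/42], P' = [207/56 -143/56; -143/56 313/168]
step 1: x' = [-15417/1832, 14659/2519], P' = [11301/1832 -981/229; -981/229 7739/2519]

step 0: x̄ = F·x = [-3, -3]
step 0: P̄ = F·P·Fᵀ + Q = [12 3; 3 11]
step 0: y = z − H·x̄ = [8, -12]
step 0: S = H·P̄·Hᵀ + R = [30 -72; -72 184]
step 0: K = P̄·Hᵀ·S⁻¹ = [8/7 15/56; -29/42 -27/56]
step 0: x' = x̄ + K·y = [41/14, -115/42]
step 0: P' = (I − K·H)·P̄ = [207/56 -143/56; -143/56 313/168]
step 1: x̄ = F·x = [-115/14, 131/42]
step 1: P̄ = F·P·Fᵀ + Q = [1107/56 -545/56; -545/56 1417/168]
step 1: y = z − H·x̄ = [44/21, -113/14]
step 1: S = H·P̄·Hᵀ + R = [409/42 -453/28; -453/28 2195/56]
step 1: K = P̄·Hᵀ·S⁻¹ = [3453/1832 471/916; -3052/2519 -1635/2519]
step 1: x' = x̄ + K·y = [-15417/1832, 14659/2519]
step 1: P' = (I − K·H)·P̄ = [11301/1832 -981/229; -981/229 7739/2519]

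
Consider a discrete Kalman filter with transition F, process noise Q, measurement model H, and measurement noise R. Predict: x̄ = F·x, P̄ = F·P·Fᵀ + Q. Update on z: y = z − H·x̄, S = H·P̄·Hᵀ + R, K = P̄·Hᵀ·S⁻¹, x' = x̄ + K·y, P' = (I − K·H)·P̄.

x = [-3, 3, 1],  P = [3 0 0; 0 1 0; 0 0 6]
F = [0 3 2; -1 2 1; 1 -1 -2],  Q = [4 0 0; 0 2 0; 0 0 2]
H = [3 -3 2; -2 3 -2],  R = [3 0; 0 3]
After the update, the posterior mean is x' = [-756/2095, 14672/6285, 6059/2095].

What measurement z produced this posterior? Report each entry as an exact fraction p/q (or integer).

x̄ = F·x = [11, 10, -8]
P̄ = F·P·Fᵀ + Q = [37 18 -27; 18 15 -17; -27 -17 30]
S = H·P̄·Hᵀ + R = [147 -141; -141 178]
K = P̄·Hᵀ·S⁻¹ = [1776/2095 1807/2095; 1613/6285 932/2095; -899/2095 -1383/2095]
x' − x̄ = [-23801/2095, -48178/6285, 22819/2095] = K·y
y = (KᵀK)⁻¹·Kᵀ·(x' − x̄) = [10, -23]
z = y + H·x̄ = [10, -23] + [-13, 24] = [-3, 1]

z = [-3, 1]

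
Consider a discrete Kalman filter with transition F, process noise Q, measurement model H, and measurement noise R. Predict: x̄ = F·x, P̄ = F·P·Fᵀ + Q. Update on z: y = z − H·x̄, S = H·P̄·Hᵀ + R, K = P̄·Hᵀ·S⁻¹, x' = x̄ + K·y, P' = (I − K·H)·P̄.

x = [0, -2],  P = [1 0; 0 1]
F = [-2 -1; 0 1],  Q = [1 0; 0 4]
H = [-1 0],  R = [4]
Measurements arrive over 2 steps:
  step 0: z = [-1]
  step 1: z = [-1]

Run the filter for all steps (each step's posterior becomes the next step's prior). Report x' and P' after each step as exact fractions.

step 0: x̄ = F·x = [2, -2]
step 0: P̄ = F·P·Fᵀ + Q = [6 -1; -1 5]
step 0: y = z − H·x̄ = [1]
step 0: S = H·P̄·Hᵀ + R = [10]
step 0: K = P̄·Hᵀ·S⁻¹ = [-3/5; 1/10]
step 0: x' = x̄ + K·y = [7/5, -19/10]
step 0: P' = (I − K·H)·P̄ = [12/5 -2/5; -2/5 49/10]
step 1: x̄ = F·x = [-9/10, -19/10]
step 1: P̄ = F·P·Fᵀ + Q = [139/10 -41/10; -41/10 89/10]
step 1: y = z − H·x̄ = [-19/10]
step 1: S = H·P̄·Hᵀ + R = [179/10]
step 1: K = P̄·Hᵀ·S⁻¹ = [-139/179; 41/179]
step 1: x' = x̄ + K·y = [103/179, -418/179]
step 1: P' = (I − K·H)·P̄ = [556/179 -164/179; -164/179 1425/179]

step 0: x' = [7/5, -19/10], P' = [12/5 -2/5; -2/5 49/10]
step 1: x' = [103/179, -418/179], P' = [556/179 -164/179; -164/179 1425/179]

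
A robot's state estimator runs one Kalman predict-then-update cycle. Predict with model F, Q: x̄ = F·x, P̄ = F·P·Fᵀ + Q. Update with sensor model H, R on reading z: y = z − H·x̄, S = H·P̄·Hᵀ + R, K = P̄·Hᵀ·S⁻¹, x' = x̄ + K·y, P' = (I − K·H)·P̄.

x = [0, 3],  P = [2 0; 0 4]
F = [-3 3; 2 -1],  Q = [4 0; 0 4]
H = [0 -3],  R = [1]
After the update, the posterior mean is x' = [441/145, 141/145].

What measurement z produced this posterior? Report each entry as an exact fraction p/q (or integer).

z = [-3]

x̄ = F·x = [9, -3]
P̄ = F·P·Fᵀ + Q = [58 -24; -24 16]
S = H·P̄·Hᵀ + R = [145]
K = P̄·Hᵀ·S⁻¹ = [72/145; -48/145]
x' − x̄ = [-864/145, 576/145] = K·y
y = (KᵀK)⁻¹·Kᵀ·(x' − x̄) = [-12]
z = y + H·x̄ = [-12] + [9] = [-3]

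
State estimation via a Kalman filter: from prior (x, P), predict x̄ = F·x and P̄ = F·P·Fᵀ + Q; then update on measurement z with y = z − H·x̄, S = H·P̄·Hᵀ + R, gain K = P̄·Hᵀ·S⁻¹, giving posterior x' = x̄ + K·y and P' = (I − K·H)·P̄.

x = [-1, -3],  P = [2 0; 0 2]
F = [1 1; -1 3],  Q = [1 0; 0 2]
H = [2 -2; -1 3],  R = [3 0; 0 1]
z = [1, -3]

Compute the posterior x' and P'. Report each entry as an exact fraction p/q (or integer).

x̄ = F·x = [-4, -8]
P̄ = F·P·Fᵀ + Q = [5 4; 4 22]
y = z − H·x̄ = [-7, 17]
S = H·P̄·Hᵀ + R = [79 -110; -110 180]
K = P̄·Hᵀ·S⁻¹ = [113/212 773/2120; 17/106 469/1060]
x' = x̄ + K·y = [-3249/2120, -1697/1060]
P' = (I − K·H)·P̄ = [2929/2120 617/1060; 617/1060 181/530]

x' = [-3249/2120, -1697/1060]
P' = [2929/2120 617/1060; 617/1060 181/530]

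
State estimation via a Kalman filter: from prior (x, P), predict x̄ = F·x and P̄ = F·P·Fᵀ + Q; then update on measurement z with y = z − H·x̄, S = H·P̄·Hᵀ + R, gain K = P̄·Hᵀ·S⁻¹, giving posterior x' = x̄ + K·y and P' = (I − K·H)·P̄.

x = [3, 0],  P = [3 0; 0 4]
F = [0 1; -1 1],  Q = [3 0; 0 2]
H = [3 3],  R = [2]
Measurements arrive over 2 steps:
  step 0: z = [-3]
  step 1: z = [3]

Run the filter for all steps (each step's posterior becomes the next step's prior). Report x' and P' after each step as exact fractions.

step 0: x' = [99/109, -210/109], P' = [437/218 -415/218; -415/218 441/218]
step 1: x' = [14478/44995, 5601/8999], P' = [68862/44995 -12992/8999; -12992/8999 14192/8999]

step 0: x̄ = F·x = [0, -3]
step 0: P̄ = F·P·Fᵀ + Q = [7 4; 4 9]
step 0: y = z − H·x̄ = [6]
step 0: S = H·P̄·Hᵀ + R = [218]
step 0: K = P̄·Hᵀ·S⁻¹ = [33/218; 39/218]
step 0: x' = x̄ + K·y = [99/109, -210/109]
step 0: P' = (I − K·H)·P̄ = [437/218 -415/218; -415/218 441/218]
step 1: x̄ = F·x = [-210/109, -309/109]
step 1: P̄ = F·P·Fᵀ + Q = [1095/218 428/109; 428/109 1072/109]
step 1: y = z − H·x̄ = [1884/109]
step 1: S = H·P̄·Hᵀ + R = [44995/218]
step 1: K = P̄·Hᵀ·S⁻¹ = [5853/44995; 1800/8999]
step 1: x' = x̄ + K·y = [14478/44995, 5601/8999]
step 1: P' = (I − K·H)·P̄ = [68862/44995 -12992/8999; -12992/8999 14192/8999]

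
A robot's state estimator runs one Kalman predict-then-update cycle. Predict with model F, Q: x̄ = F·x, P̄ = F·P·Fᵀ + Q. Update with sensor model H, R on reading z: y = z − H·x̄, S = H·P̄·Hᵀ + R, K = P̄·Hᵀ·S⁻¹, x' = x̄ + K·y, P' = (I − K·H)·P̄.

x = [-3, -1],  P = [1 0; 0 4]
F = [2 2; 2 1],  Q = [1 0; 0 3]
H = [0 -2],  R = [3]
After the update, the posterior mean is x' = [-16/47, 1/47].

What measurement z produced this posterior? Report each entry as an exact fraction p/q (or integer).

x̄ = F·x = [-8, -7]
P̄ = F·P·Fᵀ + Q = [21 12; 12 11]
S = H·P̄·Hᵀ + R = [47]
K = P̄·Hᵀ·S⁻¹ = [-24/47; -22/47]
x' − x̄ = [360/47, 330/47] = K·y
y = (KᵀK)⁻¹·Kᵀ·(x' − x̄) = [-15]
z = y + H·x̄ = [-15] + [14] = [-1]

z = [-1]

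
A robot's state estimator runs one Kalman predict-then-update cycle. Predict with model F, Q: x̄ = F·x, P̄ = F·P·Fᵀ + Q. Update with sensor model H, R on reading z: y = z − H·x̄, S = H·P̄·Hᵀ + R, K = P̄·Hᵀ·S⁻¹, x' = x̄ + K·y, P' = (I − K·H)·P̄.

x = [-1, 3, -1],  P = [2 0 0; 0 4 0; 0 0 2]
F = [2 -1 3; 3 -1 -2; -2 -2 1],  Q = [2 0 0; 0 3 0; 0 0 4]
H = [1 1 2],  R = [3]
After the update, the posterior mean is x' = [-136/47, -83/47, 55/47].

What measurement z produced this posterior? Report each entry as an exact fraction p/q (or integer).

z = [-2]

x̄ = F·x = [-8, -4, -5]
P̄ = F·P·Fᵀ + Q = [32 4 6; 4 33 -8; 6 -8 30]
S = H·P̄·Hᵀ + R = [188]
K = P̄·Hᵀ·S⁻¹ = [12/47; 21/188; 29/94]
x' − x̄ = [240/47, 105/47, 290/47] = K·y
y = (KᵀK)⁻¹·Kᵀ·(x' − x̄) = [20]
z = y + H·x̄ = [20] + [-22] = [-2]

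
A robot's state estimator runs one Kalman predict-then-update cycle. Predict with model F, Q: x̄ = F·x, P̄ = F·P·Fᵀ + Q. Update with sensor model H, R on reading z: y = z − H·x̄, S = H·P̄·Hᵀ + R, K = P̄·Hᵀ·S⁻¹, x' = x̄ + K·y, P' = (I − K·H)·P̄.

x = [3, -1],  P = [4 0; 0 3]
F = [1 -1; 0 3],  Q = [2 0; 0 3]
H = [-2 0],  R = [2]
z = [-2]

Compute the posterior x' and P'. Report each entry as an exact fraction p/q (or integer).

x̄ = F·x = [4, -3]
P̄ = F·P·Fᵀ + Q = [9 -9; -9 30]
y = z − H·x̄ = [6]
S = H·P̄·Hᵀ + R = [38]
K = P̄·Hᵀ·S⁻¹ = [-9/19; 9/19]
x' = x̄ + K·y = [22/19, -3/19]
P' = (I − K·H)·P̄ = [9/19 -9/19; -9/19 408/19]

x' = [22/19, -3/19]
P' = [9/19 -9/19; -9/19 408/19]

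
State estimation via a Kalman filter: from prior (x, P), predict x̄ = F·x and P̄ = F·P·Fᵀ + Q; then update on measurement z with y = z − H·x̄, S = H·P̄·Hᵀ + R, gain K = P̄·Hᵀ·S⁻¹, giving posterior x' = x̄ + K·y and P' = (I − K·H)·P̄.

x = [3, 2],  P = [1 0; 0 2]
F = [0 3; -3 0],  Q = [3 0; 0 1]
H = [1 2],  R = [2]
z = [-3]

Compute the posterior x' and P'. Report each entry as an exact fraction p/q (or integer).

x' = [9, -43/7]
P' = [14 -20/3; -20/3 230/63]

x̄ = F·x = [6, -9]
P̄ = F·P·Fᵀ + Q = [21 0; 0 10]
y = z − H·x̄ = [9]
S = H·P̄·Hᵀ + R = [63]
K = P̄·Hᵀ·S⁻¹ = [1/3; 20/63]
x' = x̄ + K·y = [9, -43/7]
P' = (I − K·H)·P̄ = [14 -20/3; -20/3 230/63]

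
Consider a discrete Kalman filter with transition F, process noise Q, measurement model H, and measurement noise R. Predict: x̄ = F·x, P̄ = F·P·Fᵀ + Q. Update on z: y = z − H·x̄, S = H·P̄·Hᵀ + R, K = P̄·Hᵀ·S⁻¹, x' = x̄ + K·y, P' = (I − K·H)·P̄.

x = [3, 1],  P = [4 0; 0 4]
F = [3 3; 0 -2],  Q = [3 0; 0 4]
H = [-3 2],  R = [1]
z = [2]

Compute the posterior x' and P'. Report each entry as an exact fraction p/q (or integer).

x' = [59/58, 218/87]
P' = [419/116 460/87; 460/87 2084/261]

x̄ = F·x = [12, -2]
P̄ = F·P·Fᵀ + Q = [75 -24; -24 20]
y = z − H·x̄ = [42]
S = H·P̄·Hᵀ + R = [1044]
K = P̄·Hᵀ·S⁻¹ = [-91/348; 28/261]
x' = x̄ + K·y = [59/58, 218/87]
P' = (I − K·H)·P̄ = [419/116 460/87; 460/87 2084/261]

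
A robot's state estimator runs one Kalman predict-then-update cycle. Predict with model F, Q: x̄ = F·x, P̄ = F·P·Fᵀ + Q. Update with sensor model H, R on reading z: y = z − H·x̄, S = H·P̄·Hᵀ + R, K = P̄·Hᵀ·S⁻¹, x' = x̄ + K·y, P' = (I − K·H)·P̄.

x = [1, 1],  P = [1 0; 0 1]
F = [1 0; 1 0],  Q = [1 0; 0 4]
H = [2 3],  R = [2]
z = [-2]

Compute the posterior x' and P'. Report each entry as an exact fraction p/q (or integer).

x̄ = F·x = [1, 1]
P̄ = F·P·Fᵀ + Q = [2 1; 1 5]
y = z − H·x̄ = [-7]
S = H·P̄·Hᵀ + R = [67]
K = P̄·Hᵀ·S⁻¹ = [7/67; 17/67]
x' = x̄ + K·y = [18/67, -52/67]
P' = (I − K·H)·P̄ = [85/67 -52/67; -52/67 46/67]

x' = [18/67, -52/67]
P' = [85/67 -52/67; -52/67 46/67]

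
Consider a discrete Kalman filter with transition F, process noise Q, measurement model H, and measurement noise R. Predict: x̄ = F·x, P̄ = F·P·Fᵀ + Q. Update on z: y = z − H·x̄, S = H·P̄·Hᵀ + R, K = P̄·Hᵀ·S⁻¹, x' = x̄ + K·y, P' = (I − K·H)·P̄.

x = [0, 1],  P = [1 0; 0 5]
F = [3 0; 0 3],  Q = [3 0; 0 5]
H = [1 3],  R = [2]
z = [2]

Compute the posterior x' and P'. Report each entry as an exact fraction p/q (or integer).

x̄ = F·x = [0, 3]
P̄ = F·P·Fᵀ + Q = [12 0; 0 50]
y = z − H·x̄ = [-7]
S = H·P̄·Hᵀ + R = [464]
K = P̄·Hᵀ·S⁻¹ = [3/116; 75/232]
x' = x̄ + K·y = [-21/116, 171/232]
P' = (I − K·H)·P̄ = [339/29 -225/58; -225/58 175/116]

x' = [-21/116, 171/232]
P' = [339/29 -225/58; -225/58 175/116]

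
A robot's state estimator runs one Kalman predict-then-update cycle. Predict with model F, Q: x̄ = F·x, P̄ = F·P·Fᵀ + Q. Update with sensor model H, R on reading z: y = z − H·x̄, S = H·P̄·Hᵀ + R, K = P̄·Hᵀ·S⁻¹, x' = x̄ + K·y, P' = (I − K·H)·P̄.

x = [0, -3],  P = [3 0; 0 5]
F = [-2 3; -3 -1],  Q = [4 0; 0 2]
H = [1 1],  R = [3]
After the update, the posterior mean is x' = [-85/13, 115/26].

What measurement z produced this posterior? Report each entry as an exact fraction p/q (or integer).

z = [-2]

x̄ = F·x = [-9, 3]
P̄ = F·P·Fᵀ + Q = [61 3; 3 34]
S = H·P̄·Hᵀ + R = [104]
K = P̄·Hᵀ·S⁻¹ = [8/13; 37/104]
x' − x̄ = [32/13, 37/26] = K·y
y = (KᵀK)⁻¹·Kᵀ·(x' − x̄) = [4]
z = y + H·x̄ = [4] + [-6] = [-2]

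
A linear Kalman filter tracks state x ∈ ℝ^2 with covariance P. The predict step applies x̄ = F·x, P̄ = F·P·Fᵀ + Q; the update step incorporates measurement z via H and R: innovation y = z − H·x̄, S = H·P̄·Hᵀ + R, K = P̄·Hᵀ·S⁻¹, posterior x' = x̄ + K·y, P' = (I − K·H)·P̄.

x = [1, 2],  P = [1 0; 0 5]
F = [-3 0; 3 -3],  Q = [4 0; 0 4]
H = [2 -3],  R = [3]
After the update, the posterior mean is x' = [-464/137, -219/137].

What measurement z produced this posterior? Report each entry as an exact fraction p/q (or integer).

z = [-2]

x̄ = F·x = [-3, -3]
P̄ = F·P·Fᵀ + Q = [13 -9; -9 58]
S = H·P̄·Hᵀ + R = [685]
K = P̄·Hᵀ·S⁻¹ = [53/685; -192/685]
x' − x̄ = [-53/137, 192/137] = K·y
y = (KᵀK)⁻¹·Kᵀ·(x' − x̄) = [-5]
z = y + H·x̄ = [-5] + [3] = [-2]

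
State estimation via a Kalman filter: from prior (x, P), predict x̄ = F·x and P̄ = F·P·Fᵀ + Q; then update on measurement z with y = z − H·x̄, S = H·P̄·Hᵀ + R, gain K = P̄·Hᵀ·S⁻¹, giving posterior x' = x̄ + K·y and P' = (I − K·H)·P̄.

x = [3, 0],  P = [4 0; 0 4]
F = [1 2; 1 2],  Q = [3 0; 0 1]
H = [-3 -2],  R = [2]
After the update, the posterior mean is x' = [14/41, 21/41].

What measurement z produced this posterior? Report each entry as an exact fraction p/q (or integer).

x̄ = F·x = [3, 3]
P̄ = F·P·Fᵀ + Q = [23 20; 20 21]
S = H·P̄·Hᵀ + R = [533]
K = P̄·Hᵀ·S⁻¹ = [-109/533; -102/533]
x' − x̄ = [-109/41, -102/41] = K·y
y = (KᵀK)⁻¹·Kᵀ·(x' − x̄) = [13]
z = y + H·x̄ = [13] + [-15] = [-2]

z = [-2]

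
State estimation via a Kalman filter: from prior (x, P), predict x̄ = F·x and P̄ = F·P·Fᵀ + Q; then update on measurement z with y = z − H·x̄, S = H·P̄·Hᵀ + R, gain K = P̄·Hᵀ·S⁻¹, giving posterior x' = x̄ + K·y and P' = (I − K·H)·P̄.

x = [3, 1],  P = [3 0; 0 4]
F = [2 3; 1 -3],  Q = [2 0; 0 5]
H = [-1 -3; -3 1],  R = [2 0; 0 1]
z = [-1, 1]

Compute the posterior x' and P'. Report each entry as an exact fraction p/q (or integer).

x' = [-221/1371, 1834/4113]
P' = [50/457 40/1371; 40/1371 6197/32904]

x̄ = F·x = [9, 0]
P̄ = F·P·Fᵀ + Q = [50 -30; -30 44]
y = z − H·x̄ = [8, 28]
S = H·P̄·Hᵀ + R = [268 -222; -222 675]
K = P̄·Hᵀ·S⁻¹ = [-45/457 -410/1371; -6517/21936 3317/32904]
x' = x̄ + K·y = [-221/1371, 1834/4113]
P' = (I − K·H)·P̄ = [50/457 40/1371; 40/1371 6197/32904]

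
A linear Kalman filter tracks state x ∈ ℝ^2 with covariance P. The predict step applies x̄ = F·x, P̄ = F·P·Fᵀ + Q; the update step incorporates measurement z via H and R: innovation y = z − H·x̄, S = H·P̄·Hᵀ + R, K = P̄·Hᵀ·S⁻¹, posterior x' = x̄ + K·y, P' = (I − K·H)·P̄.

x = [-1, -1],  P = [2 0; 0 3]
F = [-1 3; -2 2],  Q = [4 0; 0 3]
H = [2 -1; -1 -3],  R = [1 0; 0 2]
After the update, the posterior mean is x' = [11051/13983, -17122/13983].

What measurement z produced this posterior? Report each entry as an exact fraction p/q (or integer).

z = [3, 3]

x̄ = F·x = [-2, 0]
P̄ = F·P·Fᵀ + Q = [33 22; 22 23]
S = H·P̄·Hᵀ + R = [68 -107; -107 374]
K = P̄·Hᵀ·S⁻¹ = [5863/13983 -2024/13983; -1883/13983 -3941/13983]
x' − x̄ = [39017/13983, -17122/13983] = K·y
y = (KᵀK)⁻¹·Kᵀ·(x' − x̄) = [7, 1]
z = y + H·x̄ = [7, 1] + [-4, 2] = [3, 3]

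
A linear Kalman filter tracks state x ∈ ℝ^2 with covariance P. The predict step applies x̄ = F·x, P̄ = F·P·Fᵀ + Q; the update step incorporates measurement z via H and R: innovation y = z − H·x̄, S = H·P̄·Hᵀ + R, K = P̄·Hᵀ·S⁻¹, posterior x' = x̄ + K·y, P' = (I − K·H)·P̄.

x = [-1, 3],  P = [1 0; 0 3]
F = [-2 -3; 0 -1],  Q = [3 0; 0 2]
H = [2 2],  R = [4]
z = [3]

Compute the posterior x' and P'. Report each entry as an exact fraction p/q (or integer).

x̄ = F·x = [-7, -3]
P̄ = F·P·Fᵀ + Q = [34 9; 9 5]
y = z − H·x̄ = [23]
S = H·P̄·Hᵀ + R = [232]
K = P̄·Hᵀ·S⁻¹ = [43/116; 7/58]
x' = x̄ + K·y = [177/116, -13/58]
P' = (I − K·H)·P̄ = [123/58 -40/29; -40/29 47/29]

x' = [177/116, -13/58]
P' = [123/58 -40/29; -40/29 47/29]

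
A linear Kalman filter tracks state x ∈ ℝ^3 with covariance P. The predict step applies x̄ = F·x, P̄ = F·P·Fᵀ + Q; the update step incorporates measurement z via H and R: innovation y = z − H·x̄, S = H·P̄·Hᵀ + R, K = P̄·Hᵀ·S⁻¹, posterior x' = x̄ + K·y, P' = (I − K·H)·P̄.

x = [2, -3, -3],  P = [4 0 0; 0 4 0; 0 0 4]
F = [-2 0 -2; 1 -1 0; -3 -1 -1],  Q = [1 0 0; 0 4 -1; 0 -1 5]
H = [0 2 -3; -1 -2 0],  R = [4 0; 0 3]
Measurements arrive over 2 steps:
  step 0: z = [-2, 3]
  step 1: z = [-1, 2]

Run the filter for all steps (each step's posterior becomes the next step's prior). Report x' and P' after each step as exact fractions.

step 0: x̄ = F·x = [2, 5, 0]
step 0: P̄ = F·P·Fᵀ + Q = [33 -8 32; -8 12 -9; 32 -9 49]
step 0: y = z − H·x̄ = [-12, 15]
step 0: S = H·P̄·Hᵀ + R = [601 10; 10 52]
step 0: K = P̄·Hᵀ·S⁻¹ = [-257/1416 -827/2832; 703/7788 -5063/15576; -1055/3894 -1691/7788]
step 0: x' = x̄ + K·y = [-191/944, -4979/5192, -15/2596]
step 0: P' = (I − K·H)·P̄ = [21829/2832 -4837/1416 -1441/708; -4837/1416 17099/7788 5231/3894; -1441/708 5231/3894 2447/1947]
step 1: x̄ = F·x = [2161/5192, 7857/10384, 16321/10384]
step 1: P̄ = F·P·Fᵀ + Q = [53417/2596 -80427/5192 147109/5192; -80427/5192 215317/10384 -263563/10384; 147109/5192 -263563/10384 496389/10384]
step 1: y = z − H·x̄ = [22865/10384, 10201/2596]
step 1: S = H·P̄·Hᵀ + R = [8533061/10384 -309571/2596; -309571/2596 28917/649]
step 1: K = P̄·Hᵀ·S⁻¹ = [-10194539/58134176 -54837277/232536704; 2780813/29067088 -38025061/116268352; -3879021/14533544 -12262259/58134176]
step 1: x' = x̄ + K·y = [-52122235/58134176, -9238275/29067088, 2255475/14533544]
step 1: P' = (I − K·H)·P̄ = [625829195/232536704 -115329341/116268352 -24850395/58134176; -115329341/116268352 57351131/58134176 15409293/29067088; -24850395/58134176 15409293/29067088 10308459/14533544]

step 0: x' = [-191/944, -4979/5192, -15/2596], P' = [21829/2832 -4837/1416 -1441/708; -4837/1416 17099/7788 5231/3894; -1441/708 5231/3894 2447/1947]
step 1: x' = [-52122235/58134176, -9238275/29067088, 2255475/14533544], P' = [625829195/232536704 -115329341/116268352 -24850395/58134176; -115329341/116268352 57351131/58134176 15409293/29067088; -24850395/58134176 15409293/29067088 10308459/14533544]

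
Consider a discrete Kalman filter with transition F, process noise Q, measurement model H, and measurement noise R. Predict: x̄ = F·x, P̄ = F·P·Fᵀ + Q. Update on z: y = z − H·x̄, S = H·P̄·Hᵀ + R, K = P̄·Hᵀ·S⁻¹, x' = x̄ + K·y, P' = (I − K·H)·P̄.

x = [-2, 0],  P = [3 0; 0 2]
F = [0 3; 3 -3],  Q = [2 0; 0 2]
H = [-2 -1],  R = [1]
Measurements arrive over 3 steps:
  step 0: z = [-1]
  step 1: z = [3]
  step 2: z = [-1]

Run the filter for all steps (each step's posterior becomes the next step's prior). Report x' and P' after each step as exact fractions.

step 0: x̄ = F·x = [0, -6]
step 0: P̄ = F·P·Fᵀ + Q = [20 -18; -18 47]
step 0: y = z − H·x̄ = [-7]
step 0: S = H·P̄·Hᵀ + R = [56]
step 0: K = P̄·Hᵀ·S⁻¹ = [-11/28; -11/56]
step 0: x' = x̄ + K·y = [11/4, -37/8]
step 0: P' = (I − K·H)·P̄ = [159/14 -625/28; -625/28 2511/56]
step 1: x̄ = F·x = [-111/8, 177/8]
step 1: P̄ = F·P·Fᵀ + Q = [22711/56 -33849/56; -33849/56 50935/56]
step 1: y = z − H·x̄ = [-21/8]
step 1: S = H·P̄·Hᵀ + R = [6439/56]
step 1: K = P̄·Hᵀ·S⁻¹ = [-11573/6439; 16763/6439]
step 1: x' = x̄ + K·y = [-58962/6439, 98460/6439]
step 1: P' = (I − K·H)·P̄ = [219675/6439 -427777/6439; -427777/6439 838791/6439]
step 2: x̄ = F·x = [295380/6439, -472266/6439]
step 2: P̄ = F·P·Fᵀ + Q = [7561997/6439 -11399112/6439; -11399112/6439 17239058/6439]
step 2: y = z − H·x̄ = [112055/6439]
step 2: S = H·P̄·Hᵀ + R = [1897037/6439]
step 2: K = P̄·Hᵀ·S⁻¹ = [-3724882/1897037; 5559166/1897037]
step 2: x' = x̄ + K·y = [22201450/1897037, -42393808/1897037]
step 2: P' = (I − K·H)·P̄ = [73092435/1897037 -142459988/1897037; -142459988/1897037 279360810/1897037]

step 0: x' = [11/4, -37/8], P' = [159/14 -625/28; -625/28 2511/56]
step 1: x' = [-58962/6439, 98460/6439], P' = [219675/6439 -427777/6439; -427777/6439 838791/6439]
step 2: x' = [22201450/1897037, -42393808/1897037], P' = [73092435/1897037 -142459988/1897037; -142459988/1897037 279360810/1897037]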